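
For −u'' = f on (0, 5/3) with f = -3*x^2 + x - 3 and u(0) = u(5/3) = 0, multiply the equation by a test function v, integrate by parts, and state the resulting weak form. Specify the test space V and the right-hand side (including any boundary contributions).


V = H^1_0(0, 5/3) (so v(0) = v(5/3) = 0); weak form: ∫_0^5/3 u'v' dx = ∫_0^5/3 (-3*x^2 + x - 3) v dx for all v ∈ V.

Multiply both sides by a test function v and integrate from 0 to 5/3:
  ∫_0^5/3 −u''(x) v(x) dx = ∫_0^5/3 f(x) v(x) dx.
Integrate the LHS by parts once:
  ∫_0^5/3 −u'' v dx = −[u'(x) v(x)]_0^5/3 + ∫_0^5/3 u'(x) v'(x) dx.
Thus ∫_0^5/3 u'(x) v'(x) dx = ∫_0^5/3 f(x) v(x) dx + [u'(x) v(x)]_0^5/3.
Choose V so that boundary terms are either known or forced to vanish.
u is Dirichlet: u(0) = u(5/3) = 0. Let V = H^1_0(0, 5/3); then v(0) = v(5/3) = 0, and [u' v]_0^5/3 = 0.
Weak formulation: find u (satisfying any essential BC) such that ∫_0^5/3 u'(x) v'(x) dx = ∫_0^5/3 f v dx for all v ∈ V.
Substituting f(x) = -3*x^2 + x - 3, the right-hand side is ∫_0^5/3 (-3*x^2 + x - 3) v dx.


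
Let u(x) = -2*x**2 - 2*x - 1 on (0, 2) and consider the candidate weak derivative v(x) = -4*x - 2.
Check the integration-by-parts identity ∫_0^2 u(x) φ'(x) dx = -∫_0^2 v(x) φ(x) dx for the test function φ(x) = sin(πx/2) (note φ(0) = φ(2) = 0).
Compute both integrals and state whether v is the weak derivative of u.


LHS = 24/π, RHS = 24/π. Yes, v = u' weakly.

u(x) = -2*x**2 - 2*x - 1, classical derivative u'(x) = -4*x - 2.
φ(x) = sin(πx/2), so φ'(x) = π*cos(π*x/2)/2.
Note φ(0) = φ(2) = 0, so the boundary term u·φ vanishes.
LHS = ∫_0^2 u(x) φ'(x) dx = ∫_0^2 (-π*x^2*cos(π*x/2) - π*x*cos(π*x/2) - π*cos(π*x/2)/2) dx. Term by term:
  ∫_0^2 -π*cos(π*x/2)/2 dx = 0;  ∫_0^2 -π*x*cos(π*x/2) dx = 8/π;  ∫_0^2 -π*x^2*cos(π*x/2) dx = 16/π.
Sum: 0 + 8/π + 16/π = 24/π.
So LHS = 24/π.
∫_0^2 v(x) φ(x) dx = ∫_0^2 (-4*x*sin(π*x/2) - 2*sin(π*x/2)) dx. Term by term:
  ∫_0^2 -2*sin(π*x/2) dx = -8/π;  ∫_0^2 -4*x*sin(π*x/2) dx = -16/π.
Sum: -8/π − 16/π = -24/π.
So RHS = -∫_0^2 v(x) φ(x) dx = 24/π.
LHS = RHS, so the identity holds for this test φ.
Moreover u is smooth here and v(x) = u'(x) = -4*x - 2 pointwise, so the identity holds for every test function. Hence v is the weak derivative of u.


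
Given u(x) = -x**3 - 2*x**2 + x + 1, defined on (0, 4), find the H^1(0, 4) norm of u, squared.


||u||_{H^1}^2 = 300488/35

The H^1 norm (squared) on an interval (0, L) is
  ||u||_{H^1}^2 = ∫_0^L u(x)^2 dx + ∫_0^L u'(x)^2 dx.
Compute u'(x) = -3*x**2 - 4*x + 1.
Then u(x)^2 = x**6 + 4*x**5 + 2*x**4 - 6*x**3 - 3*x**2 + 2*x + 1 and u'(x)^2 = 9*x**4 + 24*x**3 + 10*x**2 - 8*x + 1.
Integrate each monomial from 0 to 4 using ∫_0^4 c·x^n dx = c·4^(n+1)/(n+1):
  ∫_0^4 u(x)^2 dx = ∫_0^4 (x^6 + 4*x^5 + 2*x^4 - 6*x^3 - 3*x^2 + 2*x + 1) dx. Term by term:
    ∫_0^4 x^6 dx = 16384/7;  ∫_0^4 4*x^5 dx = 8192/3;  ∫_0^4 2*x^4 dx = 2048/5;
    ∫_0^4 -6*x^3 dx = -384;  ∫_0^4 -3*x^2 dx = -64;  ∫_0^4 2*x dx = 16;
    ∫_0^4 1 dx = 4.
  Sum: 16384/7 + 8192/3 + 2048/5 − 384 − 64 + 16 + 4 = 530548/105.
  ∫_0^4 u'(x)^2 dx = ∫_0^4 (9*x^4 + 24*x^3 + 10*x^2 - 8*x + 1) dx. Term by term:
    ∫_0^4 9*x^4 dx = 9216/5;  ∫_0^4 24*x^3 dx = 1536;  ∫_0^4 10*x^2 dx = 640/3;
    ∫_0^4 -8*x dx = -64;  ∫_0^4 1 dx = 4.
  Sum: 9216/5 + 1536 + 640/3 − 64 + 4 = 52988/15.
Adding: ||u||_{H^1}^2 = 530548/105 + 52988/15 = 300488/35.


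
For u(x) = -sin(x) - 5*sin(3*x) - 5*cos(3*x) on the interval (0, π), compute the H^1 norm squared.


||u||_{H^1(0,π)}^2 = 251*π

u'(x) = 15*sin(3*x) - cos(x) - 15*cos(3*x).
Expand u² and (u')² and integrate term by term on (0, π), using: for integers n ≥ 1, ∫_0^π sin²(nx) dx = ∫_0^π cos²(nx) dx = π/2; for n ≠ n', ∫_0^π sin(nx)sin(n'x) dx = ∫_0^π cos(nx)cos(n'x) dx = 0; and by product-to-sum, ∫_0^π sin(nx)cos(n'x) dx = ½∫_0^π [sin((n+n')x) + sin((n−n')x)] dx, which is 0 when n+n' is even and 2n/(n²−n'²) when n+n' is odd (it need not vanish on (0, π)).
  u² squared terms: (-1)²·∫sin(x)² dx = 1·π/2 = π/2;  (-5)²·∫cos(3x)² dx = 25·π/2 = 25*π/2;  (-5)²·∫sin(3x)² dx = 25·π/2 = 25*π/2.
  u² cross terms: 2·(-1)·(-5)·∫sin(x)·cos(3x) dx = 10·(0) = 0;  2·(-1)·(-5)·∫sin(x)·sin(3x) dx = 10·(0) = 0;  2·(-5)·(-5)·∫cos(3x)·sin(3x) dx = 50·(0) = 0.
  So ∫_0^π u² dx = π/2 + 25*π/2 + 25*π/2 + 0 + 0 + 0 = 51*π/2.
  (u')² squared terms: (-1)²·∫cos(x)² dx = 1·π/2 = π/2;  (-15)²·∫cos(3x)² dx = 225·π/2 = 225*π/2;  (15)²·∫sin(3x)² dx = 225·π/2 = 225*π/2.
  (u')² cross terms: 2·(-1)·(-15)·∫cos(x)·cos(3x) dx = 30·(0) = 0;  2·(-1)·(15)·∫cos(x)·sin(3x) dx = -30·(0) = 0;  2·(-15)·(15)·∫cos(3x)·sin(3x) dx = -450·(0) = 0.
  So ∫_0^π (u')² dx = π/2 + 225*π/2 + 225*π/2 + 0 + 0 + 0 = 451*π/2.
||u||_{H^1}^2 = (51*π/2) + (451*π/2) = 251*π.


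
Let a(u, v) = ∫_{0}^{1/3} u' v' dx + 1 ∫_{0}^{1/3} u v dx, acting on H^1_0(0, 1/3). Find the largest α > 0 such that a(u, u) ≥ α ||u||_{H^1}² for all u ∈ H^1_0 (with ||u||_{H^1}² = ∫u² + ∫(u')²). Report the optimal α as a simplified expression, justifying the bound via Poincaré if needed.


α = 1

Coercivity of a(·,·) on H^1_0(0, 1/3) means a(u, u) ≥ α ||u||_{H^1}² for every u ∈ H^1_0.
The interval has length L = 1/3, and Poincaré/coercivity depend only on L. Here a(u, u) = ∫(u')² + (1)·∫u².
Here c = 1 ≥ 1, so a(u,u) = ∫(u')² + c∫u² ≥ ∫(u')² + ∫u² = ||u||_{H^1}², i.e. α = 1 works. No larger α is possible: a(u,u) ≥ α||u||_{H^1}² means (1−α)∫(u')² ≥ (α−c)∫u², and for the modes u_n = sin(nπ(x−x₀)/L) (x₀ the left endpoint) one has ∫u_n²/∫(u_n')² = (L/(nπ))² → 0, so a(u_n,u_n)/||u_n||_{H^1}² → 1. Hence the optimal constant is α = 1.
Therefore α = 1.


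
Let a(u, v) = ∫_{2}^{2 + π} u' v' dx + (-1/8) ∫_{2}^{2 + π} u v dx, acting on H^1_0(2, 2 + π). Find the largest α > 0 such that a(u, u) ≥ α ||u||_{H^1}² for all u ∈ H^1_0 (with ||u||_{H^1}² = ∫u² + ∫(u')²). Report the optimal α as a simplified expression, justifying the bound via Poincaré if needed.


α = 7/16

Coercivity of a(·,·) on H^1_0(2, 2 + π) means a(u, u) ≥ α ||u||_{H^1}² for every u ∈ H^1_0.
The interval has length L = π, and Poincaré/coercivity depend only on L. Here a(u, u) = ∫(u')² + (-1/8)·∫u².
Here c = -1/8 < 0 with |c| < (π/L)² = 1, so coercivity still holds. The condition a(u,u) ≥ α||u||_{H^1}² reads (1−α)∫(u')² ≥ (α−c)∫u². Any admissible α is ≤ 1 (rapidly oscillating u have ∫u²/∫(u')² → 0), and α = 1 would force 0 ≥ (1−c)∫u², impossible since c < 1; so 1−α > 0. By the sharp Poincaré inequality on H^1_0 of an interval of length L, ∫(u')² ≥ (π/L)²∫u² with equality for the first sine mode sin(π(x−x₀)/L) (x₀ the left endpoint), so the inequality holds for all u iff (1−α)(π/L)² ≥ α − c, i.e. α ≤ ((π/L)² + c)/((π/L)² + 1) = (1 + c(L/π)²)/(1 + (L/π)²). (Direct route, valid since c ≤ 0: Poincaré gives c∫u² ≥ c(L/π)²∫(u')², so a(u,u) ≥ (1 + c(L/π)²)∫(u')², while ||u||_{H^1}² ≤ (1 + (L/π)²)∫(u')²; dividing yields the same α.) With (π/L)² = 1 and c = -1/8, the largest admissible constant is α = ((π/L)² + c)/((π/L)² + 1).
Simplifying, α = 7/16.


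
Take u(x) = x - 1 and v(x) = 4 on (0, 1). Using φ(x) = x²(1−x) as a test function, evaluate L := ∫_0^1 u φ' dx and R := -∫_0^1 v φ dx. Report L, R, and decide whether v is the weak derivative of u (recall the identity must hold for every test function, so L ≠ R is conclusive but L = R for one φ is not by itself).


LHS = -1/12, RHS = -1/3. No, v is not the weak derivative of u.

u(x) = x - 1, classical derivative u'(x) = 1.
φ(x) = x²(1−x), so φ'(x) = x*(2 - 3*x).
Note φ(0) = φ(1) = 0, so the boundary term u·φ vanishes.
LHS = ∫_0^1 u(x) φ'(x) dx = ∫_0^1 (-3*x^3 + 5*x^2 - 2*x) dx. Term by term:
  ∫_0^1 -3*x^3 dx = -3/4;  ∫_0^1 5*x^2 dx = 5/3;  ∫_0^1 -2*x dx = -1.
Sum: -3/4 + 5/3 − 1 = -1/12.
So LHS = -1/12.
∫_0^1 v(x) φ(x) dx = ∫_0^1 (-4*x^3 + 4*x^2) dx. Term by term:
  ∫_0^1 -4*x^3 dx = -1;  ∫_0^1 4*x^2 dx = 4/3.
Sum: -1 + 4/3 = 1/3.
So RHS = -∫_0^1 v(x) φ(x) dx = -1/3.
LHS − RHS = 1/4 ≠ 0, so the identity fails.
(For a valid weak derivative the identity must hold for EVERY test function, in particular this one. The failure shows v is NOT the weak derivative of u.)
Correct weak derivative would be u'(x) = 1.


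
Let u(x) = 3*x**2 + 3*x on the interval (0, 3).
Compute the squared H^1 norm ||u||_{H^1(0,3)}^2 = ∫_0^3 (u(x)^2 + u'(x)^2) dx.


||u||_{H^1}^2 = 13959/10

The H^1 norm (squared) on an interval (0, L) is
  ||u||_{H^1}^2 = ∫_0^L u(x)^2 dx + ∫_0^L u'(x)^2 dx.
Compute u'(x) = 6*x + 3.
Then u(x)^2 = 9*x**4 + 18*x**3 + 9*x**2 and u'(x)^2 = 36*x**2 + 36*x + 9.
Integrate each monomial from 0 to 3 using ∫_0^3 c·x^n dx = c·3^(n+1)/(n+1):
  ∫_0^3 u(x)^2 dx = ∫_0^3 (9*x^4 + 18*x^3 + 9*x^2) dx. Term by term:
    ∫_0^3 9*x^4 dx = 2187/5;  ∫_0^3 18*x^3 dx = 729/2;  ∫_0^3 9*x^2 dx = 81.
  Sum: 2187/5 + 729/2 + 81 = 8829/10.
  ∫_0^3 u'(x)^2 dx = ∫_0^3 (36*x^2 + 36*x + 9) dx. Term by term:
    ∫_0^3 36*x^2 dx = 324;  ∫_0^3 36*x dx = 162;  ∫_0^3 9 dx = 27.
  Sum: 324 + 162 + 27 = 513.
Adding: ||u||_{H^1}^2 = 8829/10 + 513 = 13959/10.


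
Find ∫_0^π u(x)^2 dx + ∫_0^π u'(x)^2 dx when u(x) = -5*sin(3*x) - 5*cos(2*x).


||u||_{H^1(0,π)}^2 = 300 + 375*π/2

u'(x) = 10*sin(2*x) - 15*cos(3*x).
Expand u² and (u')² and integrate term by term on (0, π), using: for integers n ≥ 1, ∫_0^π sin²(nx) dx = ∫_0^π cos²(nx) dx = π/2; for n ≠ n', ∫_0^π sin(nx)sin(n'x) dx = ∫_0^π cos(nx)cos(n'x) dx = 0; and by product-to-sum, ∫_0^π sin(nx)cos(n'x) dx = ½∫_0^π [sin((n+n')x) + sin((n−n')x)] dx, which is 0 when n+n' is even and 2n/(n²−n'²) when n+n' is odd (it need not vanish on (0, π)).
  u² squared terms: (-5)²·∫cos(2x)² dx = 25·π/2 = 25*π/2;  (-5)²·∫sin(3x)² dx = 25·π/2 = 25*π/2.
  u² cross terms: 2·(-5)·(-5)·∫cos(2x)·sin(3x) dx = 50·(6/5) = 60.
  So ∫_0^π u² dx = 25*π/2 + 25*π/2 + 60 = 60 + 25*π.
  (u')² squared terms: (-15)²·∫cos(3x)² dx = 225·π/2 = 225*π/2;  (10)²·∫sin(2x)² dx = 100·π/2 = 50*π.
  (u')² cross terms: 2·(-15)·(10)·∫cos(3x)·sin(2x) dx = -300·(-4/5) = 240.
  So ∫_0^π (u')² dx = 225*π/2 + 50*π + 240 = 240 + 325*π/2.
||u||_{H^1}^2 = (60 + 25*π) + (240 + 325*π/2) = 300 + 375*π/2.


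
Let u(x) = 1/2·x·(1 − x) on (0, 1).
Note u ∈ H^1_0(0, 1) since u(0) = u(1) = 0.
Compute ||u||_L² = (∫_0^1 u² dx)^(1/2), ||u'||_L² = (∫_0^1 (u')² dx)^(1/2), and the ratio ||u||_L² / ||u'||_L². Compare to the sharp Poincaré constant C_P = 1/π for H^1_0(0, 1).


||u||_L² / ||u'||_L² = sqrt(10)/10 < C_P = 1/π.

u(x) = 1/2·x·(1 − x), so u'(x) = 1/2 - x.
u(x) = 1/2·x·(1 − x) vanishes at x = 0 and x = 1, so u ∈ H^1_0(0, 1). Differentiate via the product rule and integrate the resulting polynomials term by term.
  ∫_0^1 u² dx = ∫_0^1 (x^4/4 - x^3/2 + x^2/4) dx. Term by term:
    ∫_0^1 x^4/4 dx = 1/20;  ∫_0^1 -x^3/2 dx = -1/8;  ∫_0^1 x^2/4 dx = 1/12.
  Sum: 1/20 − 1/8 + 1/12 = 1/120.
  ∫_0^1 (u')² dx = ∫_0^1 (x^2 - x + 1/4) dx. Term by term:
    ∫_0^1 x^2 dx = 1/3;  ∫_0^1 -x dx = -1/2;  ∫_0^1 1/4 dx = 1/4.
  Sum: 1/3 − 1/2 + 1/4 = 1/12.
∫_0^1 u² dx = 1/120, so ||u||_L² = sqrt(30)/60.
∫_0^1 (u')² dx = 1/12, so ||u'||_L² = sqrt(3)/6.
Ratio ||u||_L² / ||u'||_L² = sqrt(10)/10.
Sharp Poincaré constant on H^1_0(0, 1) is C_P = L/π = 1/π, achieved by sin(π·x).
A polynomial bump cannot attain the sharp Poincaré constant (only the first sine eigenfunction does), so the ratio is strictly less than C_P, consistent with ||u||_L² ≤ C_P ||u'||_L².


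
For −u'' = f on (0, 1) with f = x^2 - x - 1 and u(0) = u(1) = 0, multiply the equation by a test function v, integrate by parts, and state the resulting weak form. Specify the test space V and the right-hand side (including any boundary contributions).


V = H^1_0(0, 1) (so v(0) = v(1) = 0); weak form: ∫_0^1 u'v' dx = ∫_0^1 (x^2 - x - 1) v dx for all v ∈ V.

Multiply both sides by a test function v and integrate from 0 to 1:
  ∫_0^1 −u''(x) v(x) dx = ∫_0^1 f(x) v(x) dx.
Integrate the LHS by parts once:
  ∫_0^1 −u'' v dx = −[u'(x) v(x)]_0^1 + ∫_0^1 u'(x) v'(x) dx.
Thus ∫_0^1 u'(x) v'(x) dx = ∫_0^1 f(x) v(x) dx + [u'(x) v(x)]_0^1.
Choose V so that boundary terms are either known or forced to vanish.
u is Dirichlet: u(0) = u(1) = 0. Let V = H^1_0(0, 1); then v(0) = v(1) = 0, and [u' v]_0^1 = 0.
Weak formulation: find u (satisfying any essential BC) such that ∫_0^1 u'(x) v'(x) dx = ∫_0^1 f v dx for all v ∈ V.
Substituting f(x) = x^2 - x - 1, the right-hand side is ∫_0^1 (x^2 - x - 1) v dx.


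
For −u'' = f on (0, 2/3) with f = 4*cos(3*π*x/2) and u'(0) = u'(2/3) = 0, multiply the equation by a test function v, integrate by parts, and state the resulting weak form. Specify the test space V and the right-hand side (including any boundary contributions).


V = H^1(0, 2/3) (no boundary constraint on v; u is determined up to an additive constant); weak form: ∫_0^2/3 u'v' dx = ∫_0^2/3 (4*cos(3*π*x/2)) v dx for all v ∈ V.

Multiply both sides by a test function v and integrate from 0 to 2/3:
  ∫_0^2/3 −u''(x) v(x) dx = ∫_0^2/3 f(x) v(x) dx.
Integrate the LHS by parts once:
  ∫_0^2/3 −u'' v dx = −[u'(x) v(x)]_0^2/3 + ∫_0^2/3 u'(x) v'(x) dx.
Thus ∫_0^2/3 u'(x) v'(x) dx = ∫_0^2/3 f(x) v(x) dx + [u'(x) v(x)]_0^2/3.
Choose V so that boundary terms are either known or forced to vanish.
u has homogeneous Neumann: u'(0) = u'(2/3) = 0. So [u' v]_0^2/3 = 0·v(2/3) − 0·v(0) = 0 for any v; take V = H^1(0, 2/3).
Weak formulation: find u (satisfying any essential BC) such that ∫_0^2/3 u'(x) v'(x) dx = ∫_0^2/3 f v dx for all v ∈ V (homogeneous Neumann, so boundary terms vanish).
Substituting f(x) = 4*cos(3*π*x/2), the right-hand side is ∫_0^2/3 (4*cos(3*π*x/2)) v dx.
Compatibility check (pure Neumann): taking v ≡ 1 ∈ V gives 0 = ∫_0^2/3 f dx + (0) − (0), i.e. ∫_0^2/3 f dx must equal u'(0) − u'(2/3) = 0. Indeed ∫_0^2/3 (4*cos(3*π*x/2)) dx = 0, so the data are compatible. The solution is then unique only up to an additive constant (fix it e.g. by requiring ∫_0^2/3 u dx = 0).


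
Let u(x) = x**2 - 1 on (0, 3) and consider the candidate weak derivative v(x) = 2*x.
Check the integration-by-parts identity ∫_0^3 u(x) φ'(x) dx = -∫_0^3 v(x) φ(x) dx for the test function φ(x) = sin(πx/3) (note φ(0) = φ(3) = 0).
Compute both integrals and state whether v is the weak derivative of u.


LHS = -18/π, RHS = -18/π. Yes, v = u' weakly.

u(x) = x**2 - 1, classical derivative u'(x) = 2*x.
φ(x) = sin(πx/3), so φ'(x) = π*cos(π*x/3)/3.
Note φ(0) = φ(3) = 0, so the boundary term u·φ vanishes.
LHS = ∫_0^3 u(x) φ'(x) dx = ∫_0^3 (π*x^2*cos(π*x/3)/3 - π*cos(π*x/3)/3) dx. Term by term:
  ∫_0^3 -π*cos(π*x/3)/3 dx = 0;  ∫_0^3 π*x^2*cos(π*x/3)/3 dx = -18/π.
Sum: 0 − 18/π = -18/π.
So LHS = -18/π.
∫_0^3 v(x) φ(x) dx = ∫_0^3 (2*x*sin(π*x/3)) dx. Term by term:
  ∫_0^3 2*x*sin(π*x/3) dx = 18/π.
So RHS = -∫_0^3 v(x) φ(x) dx = -18/π.
LHS = RHS, so the identity holds for this test φ.
Moreover u is smooth here and v(x) = u'(x) = 2*x pointwise, so the identity holds for every test function. Hence v is the weak derivative of u.


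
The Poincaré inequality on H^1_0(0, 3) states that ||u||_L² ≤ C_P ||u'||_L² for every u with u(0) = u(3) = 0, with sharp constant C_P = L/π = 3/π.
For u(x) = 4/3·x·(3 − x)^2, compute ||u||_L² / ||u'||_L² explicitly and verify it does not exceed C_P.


||u||_L² / ||u'||_L² = 3*sqrt(14)/14 < C_P = 3/π.

u(x) = 4/3·x·(3 − x)^2, so u'(x) = 4*(x - 3)*(x - 1).
u(x) = 4/3·x·(3 − x)^2 vanishes at x = 0 and x = 3, so u ∈ H^1_0(0, 3). Differentiate via the product rule and integrate the resulting polynomials term by term.
  ∫_0^3 u² dx = ∫_0^3 (16*x^6/9 - 64*x^5/3 + 96*x^4 - 192*x^3 + 144*x^2) dx. Term by term:
    ∫_0^3 16*x^6/9 dx = 3888/7;  ∫_0^3 -64*x^5/3 dx = -2592;  ∫_0^3 96*x^4 dx = 23328/5;
    ∫_0^3 -192*x^3 dx = -3888;  ∫_0^3 144*x^2 dx = 1296.
  Sum: 3888/7 − 2592 + 23328/5 − 3888 + 1296 = 1296/35.
  ∫_0^3 (u')² dx = ∫_0^3 (16*x^4 - 128*x^3 + 352*x^2 - 384*x + 144) dx. Term by term:
    ∫_0^3 16*x^4 dx = 3888/5;  ∫_0^3 -128*x^3 dx = -2592;  ∫_0^3 352*x^2 dx = 3168;
    ∫_0^3 -384*x dx = -1728;  ∫_0^3 144 dx = 432.
  Sum: 3888/5 − 2592 + 3168 − 1728 + 432 = 288/5.
∫_0^3 u² dx = 1296/35, so ||u||_L² = 36*sqrt(35)/35.
∫_0^3 (u')² dx = 288/5, so ||u'||_L² = 12*sqrt(10)/5.
Ratio ||u||_L² / ||u'||_L² = 3*sqrt(14)/14.
Sharp Poincaré constant on H^1_0(0, 3) is C_P = L/π = 3/π, achieved by sin(π/3·x).
A polynomial bump cannot attain the sharp Poincaré constant (only the first sine eigenfunction does), so the ratio is strictly less than C_P, consistent with ||u||_L² ≤ C_P ||u'||_L².


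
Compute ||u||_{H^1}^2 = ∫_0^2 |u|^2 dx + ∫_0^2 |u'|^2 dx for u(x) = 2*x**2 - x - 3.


||u||_{H^1}^2 = 584/15

The H^1 norm (squared) on an interval (0, L) is
  ||u||_{H^1}^2 = ∫_0^L u(x)^2 dx + ∫_0^L u'(x)^2 dx.
Compute u'(x) = 4*x - 1.
Then u(x)^2 = 4*x**4 - 4*x**3 - 11*x**2 + 6*x + 9 and u'(x)^2 = 16*x**2 - 8*x + 1.
Integrate each monomial from 0 to 2 using ∫_0^2 c·x^n dx = c·2^(n+1)/(n+1):
  ∫_0^2 u(x)^2 dx = ∫_0^2 (4*x^4 - 4*x^3 - 11*x^2 + 6*x + 9) dx. Term by term:
    ∫_0^2 4*x^4 dx = 128/5;  ∫_0^2 -4*x^3 dx = -16;  ∫_0^2 -11*x^2 dx = -88/3;
    ∫_0^2 6*x dx = 12;  ∫_0^2 9 dx = 18.
  Sum: 128/5 − 16 − 88/3 + 12 + 18 = 154/15.
  ∫_0^2 u'(x)^2 dx = ∫_0^2 (16*x^2 - 8*x + 1) dx. Term by term:
    ∫_0^2 16*x^2 dx = 128/3;  ∫_0^2 -8*x dx = -16;  ∫_0^2 1 dx = 2.
  Sum: 128/3 − 16 + 2 = 86/3.
Adding: ||u||_{H^1}^2 = 154/15 + 86/3 = 584/15.


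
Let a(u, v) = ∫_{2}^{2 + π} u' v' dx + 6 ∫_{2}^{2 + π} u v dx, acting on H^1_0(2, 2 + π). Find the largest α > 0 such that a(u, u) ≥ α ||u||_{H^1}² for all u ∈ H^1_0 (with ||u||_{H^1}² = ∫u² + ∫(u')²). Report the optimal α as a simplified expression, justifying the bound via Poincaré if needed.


α = 1

Coercivity of a(·,·) on H^1_0(2, 2 + π) means a(u, u) ≥ α ||u||_{H^1}² for every u ∈ H^1_0.
The interval has length L = π, and Poincaré/coercivity depend only on L. Here a(u, u) = ∫(u')² + (6)·∫u².
Here c = 6 ≥ 1, so a(u,u) = ∫(u')² + c∫u² ≥ ∫(u')² + ∫u² = ||u||_{H^1}², i.e. α = 1 works. No larger α is possible: a(u,u) ≥ α||u||_{H^1}² means (1−α)∫(u')² ≥ (α−c)∫u², and for the modes u_n = sin(nπ(x−x₀)/L) (x₀ the left endpoint) one has ∫u_n²/∫(u_n')² = (L/(nπ))² → 0, so a(u_n,u_n)/||u_n||_{H^1}² → 1. Hence the optimal constant is α = 1.
Therefore α = 1.


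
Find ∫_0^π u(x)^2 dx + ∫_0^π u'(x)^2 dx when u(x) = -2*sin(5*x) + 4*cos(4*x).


||u||_{H^1(0,π)}^2 = -2720/9 + 188*π

u'(x) = -16*sin(4*x) - 10*cos(5*x).
Expand u² and (u')² and integrate term by term on (0, π), using: for integers n ≥ 1, ∫_0^π sin²(nx) dx = ∫_0^π cos²(nx) dx = π/2; for n ≠ n', ∫_0^π sin(nx)sin(n'x) dx = ∫_0^π cos(nx)cos(n'x) dx = 0; and by product-to-sum, ∫_0^π sin(nx)cos(n'x) dx = ½∫_0^π [sin((n+n')x) + sin((n−n')x)] dx, which is 0 when n+n' is even and 2n/(n²−n'²) when n+n' is odd (it need not vanish on (0, π)).
  u² squared terms: (-2)²·∫sin(5x)² dx = 4·π/2 = 2*π;  (4)²·∫cos(4x)² dx = 16·π/2 = 8*π.
  u² cross terms: 2·(-2)·(4)·∫sin(5x)·cos(4x) dx = -16·(10/9) = -160/9.
  So ∫_0^π u² dx = 2*π + 8*π − 160/9 = -160/9 + 10*π.
  (u')² squared terms: (-16)²·∫sin(4x)² dx = 256·π/2 = 128*π;  (-10)²·∫cos(5x)² dx = 100·π/2 = 50*π.
  (u')² cross terms: 2·(-16)·(-10)·∫sin(4x)·cos(5x) dx = 320·(-8/9) = -2560/9.
  So ∫_0^π (u')² dx = 128*π + 50*π − 2560/9 = -2560/9 + 178*π.
||u||_{H^1}^2 = (-160/9 + 10*π) + (-2560/9 + 178*π) = -2720/9 + 188*π.


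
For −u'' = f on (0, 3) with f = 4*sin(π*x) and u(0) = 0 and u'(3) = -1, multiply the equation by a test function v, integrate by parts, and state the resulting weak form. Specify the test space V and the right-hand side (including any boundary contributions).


V = {v ∈ H^1(0, 3) : v(0) = 0} (test functions vanish at x = 0 where u is specified); weak form: ∫_0^3 u'v' dx = ∫_0^3 (4*sin(π*x)) v dx − v(3) for all v ∈ V.

Multiply both sides by a test function v and integrate from 0 to 3:
  ∫_0^3 −u''(x) v(x) dx = ∫_0^3 f(x) v(x) dx.
Integrate the LHS by parts once:
  ∫_0^3 −u'' v dx = −[u'(x) v(x)]_0^3 + ∫_0^3 u'(x) v'(x) dx.
Thus ∫_0^3 u'(x) v'(x) dx = ∫_0^3 f(x) v(x) dx + [u'(x) v(x)]_0^3.
Choose V so that boundary terms are either known or forced to vanish.
Mixed BC: u(0) = 0 (Dirichlet) and u'(3) = -1 (Neumann). Define V = {v ∈ H^1(0, 3) : v(0) = 0}. Then [u' v]_0^3 = u'(3)·v(3) − u'(0)·0 = − v(3).
Weak formulation: find u (satisfying any essential BC) such that ∫_0^3 u'(x) v'(x) dx = ∫_0^3 f v dx − v(3) for all v ∈ V (Dirichlet at 0 absorbed into V; Neumann datum at x = 3 contributes the boundary term).
Substituting f(x) = 4*sin(π*x), the right-hand side is ∫_0^3 (4*sin(π*x)) v dx − v(3).


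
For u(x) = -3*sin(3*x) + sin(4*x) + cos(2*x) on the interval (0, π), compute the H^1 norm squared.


||u||_{H^1(0,π)}^2 = -36 + 56*π

u'(x) = -2*sin(2*x) - 9*cos(3*x) + 4*cos(4*x).
Expand u² and (u')² and integrate term by term on (0, π), using: for integers n ≥ 1, ∫_0^π sin²(nx) dx = ∫_0^π cos²(nx) dx = π/2; for n ≠ n', ∫_0^π sin(nx)sin(n'x) dx = ∫_0^π cos(nx)cos(n'x) dx = 0; and by product-to-sum, ∫_0^π sin(nx)cos(n'x) dx = ½∫_0^π [sin((n+n')x) + sin((n−n')x)] dx, which is 0 when n+n' is even and 2n/(n²−n'²) when n+n' is odd (it need not vanish on (0, π)).
  u² squared terms: (-3)²·∫sin(3x)² dx = 9·π/2 = 9*π/2;  (1)²·∫cos(2x)² dx = 1·π/2 = π/2;  (1)²·∫sin(4x)² dx = 1·π/2 = π/2.
  u² cross terms: 2·(-3)·(1)·∫sin(3x)·cos(2x) dx = -6·(6/5) = -36/5;  2·(-3)·(1)·∫sin(3x)·sin(4x) dx = -6·(0) = 0;  2·(1)·(1)·∫cos(2x)·sin(4x) dx = 2·(0) = 0.
  So ∫_0^π u² dx = 9*π/2 + π/2 + π/2 − 36/5 + 0 + 0 = -36/5 + 11*π/2.
  (u')² squared terms: (-9)²·∫cos(3x)² dx = 81·π/2 = 81*π/2;  (-2)²·∫sin(2x)² dx = 4·π/2 = 2*π;  (4)²·∫cos(4x)² dx = 16·π/2 = 8*π.
  (u')² cross terms: 2·(-9)·(-2)·∫cos(3x)·sin(2x) dx = 36·(-4/5) = -144/5;  2·(-9)·(4)·∫cos(3x)·cos(4x) dx = -72·(0) = 0;  2·(-2)·(4)·∫sin(2x)·cos(4x) dx = -16·(0) = 0.
  So ∫_0^π (u')² dx = 81*π/2 + 2*π + 8*π − 144/5 + 0 + 0 = -144/5 + 101*π/2.
||u||_{H^1}^2 = (-36/5 + 11*π/2) + (-144/5 + 101*π/2) = -36 + 56*π.


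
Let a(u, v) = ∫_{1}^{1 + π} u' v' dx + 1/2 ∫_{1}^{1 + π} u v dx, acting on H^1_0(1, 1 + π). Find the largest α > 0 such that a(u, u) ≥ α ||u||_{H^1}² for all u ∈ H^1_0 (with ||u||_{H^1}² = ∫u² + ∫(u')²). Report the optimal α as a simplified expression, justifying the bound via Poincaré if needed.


α = 3/4

Coercivity of a(·,·) on H^1_0(1, 1 + π) means a(u, u) ≥ α ||u||_{H^1}² for every u ∈ H^1_0.
The interval has length L = π, and Poincaré/coercivity depend only on L. Here a(u, u) = ∫(u')² + (1/2)·∫u².
Here 0 < c = 1/2 < 1. The condition a(u,u) ≥ α||u||_{H^1}² reads (1−α)∫(u')² ≥ (α−c)∫u². Any admissible α is ≤ 1 (rapidly oscillating u have ∫u²/∫(u')² → 0), and α = 1 would force 0 ≥ (1−c)∫u², impossible since c < 1; so 1−α > 0. By the sharp Poincaré inequality on H^1_0 of an interval of length L, ∫(u')² ≥ (π/L)²∫u² with equality for the first sine mode sin(π(x−x₀)/L) (x₀ the left endpoint), so the inequality holds for all u iff (1−α)(π/L)² ≥ α − c, i.e. α ≤ ((π/L)² + c)/((π/L)² + 1) = (1 + c(L/π)²)/(1 + (L/π)²). With (π/L)² = 1 and c = 1/2, the largest admissible constant is α = ((π/L)² + c)/((π/L)² + 1).
Simplifying, α = 3/4.


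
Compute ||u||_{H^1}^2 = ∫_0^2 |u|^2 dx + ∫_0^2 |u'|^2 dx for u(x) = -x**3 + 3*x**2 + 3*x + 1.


||u||_{H^1}^2 = 5008/35

The H^1 norm (squared) on an interval (0, L) is
  ||u||_{H^1}^2 = ∫_0^L u(x)^2 dx + ∫_0^L u'(x)^2 dx.
Compute u'(x) = -3*x**2 + 6*x + 3.
Then u(x)^2 = x**6 - 6*x**5 + 3*x**4 + 16*x**3 + 15*x**2 + 6*x + 1 and u'(x)^2 = 9*x**4 - 36*x**3 + 18*x**2 + 36*x + 9.
Integrate each monomial from 0 to 2 using ∫_0^2 c·x^n dx = c·2^(n+1)/(n+1):
  ∫_0^2 u(x)^2 dx = ∫_0^2 (x^6 - 6*x^5 + 3*x^4 + 16*x^3 + 15*x^2 + 6*x + 1) dx. Term by term:
    ∫_0^2 x^6 dx = 128/7;  ∫_0^2 -6*x^5 dx = -64;  ∫_0^2 3*x^4 dx = 96/5;
    ∫_0^2 16*x^3 dx = 64;  ∫_0^2 15*x^2 dx = 40;  ∫_0^2 6*x dx = 12;
    ∫_0^2 1 dx = 2.
  Sum: 128/7 − 64 + 96/5 + 64 + 40 + 12 + 2 = 3202/35.
  ∫_0^2 u'(x)^2 dx = ∫_0^2 (9*x^4 - 36*x^3 + 18*x^2 + 36*x + 9) dx. Term by term:
    ∫_0^2 9*x^4 dx = 288/5;  ∫_0^2 -36*x^3 dx = -144;  ∫_0^2 18*x^2 dx = 48;
    ∫_0^2 36*x dx = 72;  ∫_0^2 9 dx = 18.
  Sum: 288/5 − 144 + 48 + 72 + 18 = 258/5.
Adding: ||u||_{H^1}^2 = 3202/35 + 258/5 = 5008/35.


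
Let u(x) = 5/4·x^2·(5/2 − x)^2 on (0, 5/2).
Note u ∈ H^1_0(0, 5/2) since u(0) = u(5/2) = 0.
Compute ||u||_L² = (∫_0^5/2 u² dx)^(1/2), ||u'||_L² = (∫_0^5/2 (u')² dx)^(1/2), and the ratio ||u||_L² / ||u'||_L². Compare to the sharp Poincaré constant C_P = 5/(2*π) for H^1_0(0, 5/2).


||u||_L² / ||u'||_L² = 5*sqrt(3)/12 < C_P = 5/(2*π).

u(x) = 5/4·x^2·(5/2 − x)^2, so u'(x) = 5*x*(2*x - 5)*(4*x - 5)/8.
u(x) = 5/4·x^2·(5/2 − x)^2 vanishes at x = 0 and x = 5/2, so u ∈ H^1_0(0, 5/2). Differentiate via the product rule and integrate the resulting polynomials term by term.
  ∫_0^5/2 u² dx = ∫_0^5/2 (25*x^8/16 - 125*x^7/8 + 1875*x^6/32 - 3125*x^5/32 + 15625*x^4/256) dx. Term by term:
    ∫_0^5/2 25*x^8/16 dx = 48828125/73728;  ∫_0^5/2 -125*x^7/8 dx = -48828125/16384;  ∫_0^5/2 1875*x^6/32 dx = 146484375/28672;
    ∫_0^5/2 -3125*x^5/32 dx = -48828125/12288;  ∫_0^5/2 15625*x^4/256 dx = 9765625/8192.
  Sum: 48828125/73728 − 48828125/16384 + 146484375/28672 − 48828125/12288 + 9765625/8192 = 9765625/1032192.
  ∫_0^5/2 (u')² dx = ∫_0^5/2 (25*x^6 - 375*x^5/2 + 8125*x^4/16 - 9375*x^3/16 + 15625*x^2/64) dx. Term by term:
    ∫_0^5/2 25*x^6 dx = 1953125/896;  ∫_0^5/2 -375*x^5/2 dx = -1953125/256;  ∫_0^5/2 8125*x^4/16 dx = 5078125/512;
    ∫_0^5/2 -9375*x^3/16 dx = -5859375/1024;  ∫_0^5/2 15625*x^2/64 dx = 1953125/1536.
  Sum: 1953125/896 − 1953125/256 + 5078125/512 − 5859375/1024 + 1953125/1536 = 390625/21504.
∫_0^5/2 u² dx = 9765625/1032192, so ||u||_L² = 3125*sqrt(7)/2688.
∫_0^5/2 (u')² dx = 390625/21504, so ||u'||_L² = 625*sqrt(21)/672.
Ratio ||u||_L² / ||u'||_L² = 5*sqrt(3)/12.
Sharp Poincaré constant on H^1_0(0, 5/2) is C_P = L/π = 5/(2*π), achieved by sin(2*π/5·x).
A polynomial bump cannot attain the sharp Poincaré constant (only the first sine eigenfunction does), so the ratio is strictly less than C_P, consistent with ||u||_L² ≤ C_P ||u'||_L².


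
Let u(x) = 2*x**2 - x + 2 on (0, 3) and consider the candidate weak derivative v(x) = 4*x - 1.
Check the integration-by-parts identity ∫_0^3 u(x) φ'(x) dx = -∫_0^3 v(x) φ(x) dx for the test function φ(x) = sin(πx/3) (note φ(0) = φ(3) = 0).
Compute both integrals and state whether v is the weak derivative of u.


LHS = -30/π, RHS = -30/π. Yes, v = u' weakly.

u(x) = 2*x**2 - x + 2, classical derivative u'(x) = 4*x - 1.
φ(x) = sin(πx/3), so φ'(x) = π*cos(π*x/3)/3.
Note φ(0) = φ(3) = 0, so the boundary term u·φ vanishes.
LHS = ∫_0^3 u(x) φ'(x) dx = ∫_0^3 (2*π*x^2*cos(π*x/3)/3 - π*x*cos(π*x/3)/3 + 2*π*cos(π*x/3)/3) dx. Term by term:
  ∫_0^3 2*π*cos(π*x/3)/3 dx = 0;  ∫_0^3 -π*x*cos(π*x/3)/3 dx = 6/π;  ∫_0^3 2*π*x^2*cos(π*x/3)/3 dx = -36/π.
Sum: 0 + 6/π − 36/π = -30/π.
So LHS = -30/π.
∫_0^3 v(x) φ(x) dx = ∫_0^3 (4*x*sin(π*x/3) - sin(π*x/3)) dx. Term by term:
  ∫_0^3 -sin(π*x/3) dx = -6/π;  ∫_0^3 4*x*sin(π*x/3) dx = 36/π.
Sum: -6/π + 36/π = 30/π.
So RHS = -∫_0^3 v(x) φ(x) dx = -30/π.
LHS = RHS, so the identity holds for this test φ.
Moreover u is smooth here and v(x) = u'(x) = 4*x - 1 pointwise, so the identity holds for every test function. Hence v is the weak derivative of u.


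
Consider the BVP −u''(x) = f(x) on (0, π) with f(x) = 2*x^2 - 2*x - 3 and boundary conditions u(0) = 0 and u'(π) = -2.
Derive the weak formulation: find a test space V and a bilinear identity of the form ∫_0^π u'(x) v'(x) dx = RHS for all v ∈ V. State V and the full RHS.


V = {v ∈ H^1(0, π) : v(0) = 0} (test functions vanish at x = 0 where u is specified); weak form: ∫_0^π u'v' dx = ∫_0^π (2*x^2 - 2*x - 3) v dx − 2·v(π) for all v ∈ V.

Multiply both sides by a test function v and integrate from 0 to π:
  ∫_0^π −u''(x) v(x) dx = ∫_0^π f(x) v(x) dx.
Integrate the LHS by parts once:
  ∫_0^π −u'' v dx = −[u'(x) v(x)]_0^π + ∫_0^π u'(x) v'(x) dx.
Thus ∫_0^π u'(x) v'(x) dx = ∫_0^π f(x) v(x) dx + [u'(x) v(x)]_0^π.
Choose V so that boundary terms are either known or forced to vanish.
Mixed BC: u(0) = 0 (Dirichlet) and u'(π) = -2 (Neumann). Define V = {v ∈ H^1(0, π) : v(0) = 0}. Then [u' v]_0^π = u'(π)·v(π) − u'(0)·0 = − 2·v(π).
Weak formulation: find u (satisfying any essential BC) such that ∫_0^π u'(x) v'(x) dx = ∫_0^π f v dx − 2·v(π) for all v ∈ V (Dirichlet at 0 absorbed into V; Neumann datum at x = π contributes the boundary term).
Substituting f(x) = 2*x^2 - 2*x - 3, the right-hand side is ∫_0^π (2*x^2 - 2*x - 3) v dx − 2·v(π).


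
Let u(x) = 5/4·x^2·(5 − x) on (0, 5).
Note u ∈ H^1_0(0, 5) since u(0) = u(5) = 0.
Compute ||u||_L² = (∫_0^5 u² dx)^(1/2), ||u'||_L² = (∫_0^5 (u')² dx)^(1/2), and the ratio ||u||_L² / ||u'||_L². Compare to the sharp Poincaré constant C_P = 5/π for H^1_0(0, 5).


||u||_L² / ||u'||_L² = 5*sqrt(14)/14 < C_P = 5/π.

u(x) = 5/4·x^2·(5 − x), so u'(x) = 5*x*(10 - 3*x)/4.
u(x) = 5/4·x^2·(5 − x) vanishes at x = 0 and x = 5, so u ∈ H^1_0(0, 5). Differentiate via the product rule and integrate the resulting polynomials term by term.
  ∫_0^5 u² dx = ∫_0^5 (25*x^6/16 - 125*x^5/8 + 625*x^4/16) dx. Term by term:
    ∫_0^5 25*x^6/16 dx = 1953125/112;  ∫_0^5 -125*x^5/8 dx = -1953125/48;  ∫_0^5 625*x^4/16 dx = 390625/16.
  Sum: 1953125/112 − 1953125/48 + 390625/16 = 390625/336.
  ∫_0^5 (u')² dx = ∫_0^5 (225*x^4/16 - 375*x^3/4 + 625*x^2/4) dx. Term by term:
    ∫_0^5 225*x^4/16 dx = 140625/16;  ∫_0^5 -375*x^3/4 dx = -234375/16;  ∫_0^5 625*x^2/4 dx = 78125/12.
  Sum: 140625/16 − 234375/16 + 78125/12 = 15625/24.
∫_0^5 u² dx = 390625/336, so ||u||_L² = 625*sqrt(21)/84.
∫_0^5 (u')² dx = 15625/24, so ||u'||_L² = 125*sqrt(6)/12.
Ratio ||u||_L² / ||u'||_L² = 5*sqrt(14)/14.
Sharp Poincaré constant on H^1_0(0, 5) is C_P = L/π = 5/π, achieved by sin(π/5·x).
A polynomial bump cannot attain the sharp Poincaré constant (only the first sine eigenfunction does), so the ratio is strictly less than C_P, consistent with ||u||_L² ≤ C_P ||u'||_L².


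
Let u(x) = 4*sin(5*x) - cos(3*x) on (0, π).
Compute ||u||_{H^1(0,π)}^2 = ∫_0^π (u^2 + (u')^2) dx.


||u||_{H^1(0,π)}^2 = 213*π

u'(x) = 3*sin(3*x) + 20*cos(5*x).
Expand u² and (u')² and integrate term by term on (0, π), using: for integers n ≥ 1, ∫_0^π sin²(nx) dx = ∫_0^π cos²(nx) dx = π/2; for n ≠ n', ∫_0^π sin(nx)sin(n'x) dx = ∫_0^π cos(nx)cos(n'x) dx = 0; and by product-to-sum, ∫_0^π sin(nx)cos(n'x) dx = ½∫_0^π [sin((n+n')x) + sin((n−n')x)] dx, which is 0 when n+n' is even and 2n/(n²−n'²) when n+n' is odd (it need not vanish on (0, π)).
  u² squared terms: (-1)²·∫cos(3x)² dx = 1·π/2 = π/2;  (4)²·∫sin(5x)² dx = 16·π/2 = 8*π.
  u² cross terms: 2·(-1)·(4)·∫cos(3x)·sin(5x) dx = -8·(0) = 0.
  So ∫_0^π u² dx = π/2 + 8*π + 0 = 17*π/2.
  (u')² squared terms: (3)²·∫sin(3x)² dx = 9·π/2 = 9*π/2;  (20)²·∫cos(5x)² dx = 400·π/2 = 200*π.
  (u')² cross terms: 2·(3)·(20)·∫sin(3x)·cos(5x) dx = 120·(0) = 0.
  So ∫_0^π (u')² dx = 9*π/2 + 200*π + 0 = 409*π/2.
||u||_{H^1}^2 = (17*π/2) + (409*π/2) = 213*π.


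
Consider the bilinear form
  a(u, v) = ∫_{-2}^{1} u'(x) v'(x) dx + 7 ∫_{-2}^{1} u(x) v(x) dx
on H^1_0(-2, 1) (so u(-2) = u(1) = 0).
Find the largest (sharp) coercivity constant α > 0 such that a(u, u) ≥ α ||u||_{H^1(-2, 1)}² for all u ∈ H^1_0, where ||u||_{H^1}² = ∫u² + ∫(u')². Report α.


α = 1

Coercivity of a(·,·) on H^1_0(-2, 1) means a(u, u) ≥ α ||u||_{H^1}² for every u ∈ H^1_0.
The interval has length L = 3, and Poincaré/coercivity depend only on L. Here a(u, u) = ∫(u')² + (7)·∫u².
Here c = 7 ≥ 1, so a(u,u) = ∫(u')² + c∫u² ≥ ∫(u')² + ∫u² = ||u||_{H^1}², i.e. α = 1 works. No larger α is possible: a(u,u) ≥ α||u||_{H^1}² means (1−α)∫(u')² ≥ (α−c)∫u², and for the modes u_n = sin(nπ(x−x₀)/L) (x₀ the left endpoint) one has ∫u_n²/∫(u_n')² = (L/(nπ))² → 0, so a(u_n,u_n)/||u_n||_{H^1}² → 1. Hence the optimal constant is α = 1.
Therefore α = 1.


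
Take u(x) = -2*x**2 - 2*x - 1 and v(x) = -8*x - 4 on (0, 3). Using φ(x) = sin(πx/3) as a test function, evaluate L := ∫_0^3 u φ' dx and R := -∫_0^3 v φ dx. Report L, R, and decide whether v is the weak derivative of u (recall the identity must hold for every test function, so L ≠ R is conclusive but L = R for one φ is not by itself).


LHS = 48/π, RHS = 96/π. No, v is not the weak derivative of u.

u(x) = -2*x**2 - 2*x - 1, classical derivative u'(x) = -4*x - 2.
φ(x) = sin(πx/3), so φ'(x) = π*cos(π*x/3)/3.
Note φ(0) = φ(3) = 0, so the boundary term u·φ vanishes.
LHS = ∫_0^3 u(x) φ'(x) dx = ∫_0^3 (-2*π*x^2*cos(π*x/3)/3 - 2*π*x*cos(π*x/3)/3 - π*cos(π*x/3)/3) dx. Term by term:
  ∫_0^3 -π*cos(π*x/3)/3 dx = 0;  ∫_0^3 -2*π*x*cos(π*x/3)/3 dx = 12/π;  ∫_0^3 -2*π*x^2*cos(π*x/3)/3 dx = 36/π.
Sum: 0 + 12/π + 36/π = 48/π.
So LHS = 48/π.
∫_0^3 v(x) φ(x) dx = ∫_0^3 (-8*x*sin(π*x/3) - 4*sin(π*x/3)) dx. Term by term:
  ∫_0^3 -4*sin(π*x/3) dx = -24/π;  ∫_0^3 -8*x*sin(π*x/3) dx = -72/π.
Sum: -24/π − 72/π = -96/π.
So RHS = -∫_0^3 v(x) φ(x) dx = 96/π.
LHS − RHS = -48/π ≠ 0, so the identity fails.
(For a valid weak derivative the identity must hold for EVERY test function, in particular this one. The failure shows v is NOT the weak derivative of u.)
Correct weak derivative would be u'(x) = -4*x - 2.


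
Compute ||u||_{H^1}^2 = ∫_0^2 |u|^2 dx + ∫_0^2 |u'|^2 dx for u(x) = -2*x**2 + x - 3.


||u||_{H^1}^2 = 1184/15

The H^1 norm (squared) on an interval (0, L) is
  ||u||_{H^1}^2 = ∫_0^L u(x)^2 dx + ∫_0^L u'(x)^2 dx.
Compute u'(x) = 1 - 4*x.
Then u(x)^2 = 4*x**4 - 4*x**3 + 13*x**2 - 6*x + 9 and u'(x)^2 = 16*x**2 - 8*x + 1.
Integrate each monomial from 0 to 2 using ∫_0^2 c·x^n dx = c·2^(n+1)/(n+1):
  ∫_0^2 u(x)^2 dx = ∫_0^2 (4*x^4 - 4*x^3 + 13*x^2 - 6*x + 9) dx. Term by term:
    ∫_0^2 4*x^4 dx = 128/5;  ∫_0^2 -4*x^3 dx = -16;  ∫_0^2 13*x^2 dx = 104/3;
    ∫_0^2 -6*x dx = -12;  ∫_0^2 9 dx = 18.
  Sum: 128/5 − 16 + 104/3 − 12 + 18 = 754/15.
  ∫_0^2 u'(x)^2 dx = ∫_0^2 (16*x^2 - 8*x + 1) dx. Term by term:
    ∫_0^2 16*x^2 dx = 128/3;  ∫_0^2 -8*x dx = -16;  ∫_0^2 1 dx = 2.
  Sum: 128/3 − 16 + 2 = 86/3.
Adding: ||u||_{H^1}^2 = 754/15 + 86/3 = 1184/15.


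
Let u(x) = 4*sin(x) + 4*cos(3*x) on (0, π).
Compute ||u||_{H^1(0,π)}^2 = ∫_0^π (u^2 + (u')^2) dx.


||u||_{H^1(0,π)}^2 = 96*π

u'(x) = -12*sin(3*x) + 4*cos(x).
Expand u² and (u')² and integrate term by term on (0, π), using: for integers n ≥ 1, ∫_0^π sin²(nx) dx = ∫_0^π cos²(nx) dx = π/2; for n ≠ n', ∫_0^π sin(nx)sin(n'x) dx = ∫_0^π cos(nx)cos(n'x) dx = 0; and by product-to-sum, ∫_0^π sin(nx)cos(n'x) dx = ½∫_0^π [sin((n+n')x) + sin((n−n')x)] dx, which is 0 when n+n' is even and 2n/(n²−n'²) when n+n' is odd (it need not vanish on (0, π)).
  u² squared terms: (4)²·∫cos(3x)² dx = 16·π/2 = 8*π;  (4)²·∫sin(x)² dx = 16·π/2 = 8*π.
  u² cross terms: 2·(4)·(4)·∫cos(3x)·sin(x) dx = 32·(0) = 0.
  So ∫_0^π u² dx = 8*π + 8*π + 0 = 16*π.
  (u')² squared terms: (-12)²·∫sin(3x)² dx = 144·π/2 = 72*π;  (4)²·∫cos(x)² dx = 16·π/2 = 8*π.
  (u')² cross terms: 2·(-12)·(4)·∫sin(3x)·cos(x) dx = -96·(0) = 0.
  So ∫_0^π (u')² dx = 72*π + 8*π + 0 = 80*π.
||u||_{H^1}^2 = (16*π) + (80*π) = 96*π.


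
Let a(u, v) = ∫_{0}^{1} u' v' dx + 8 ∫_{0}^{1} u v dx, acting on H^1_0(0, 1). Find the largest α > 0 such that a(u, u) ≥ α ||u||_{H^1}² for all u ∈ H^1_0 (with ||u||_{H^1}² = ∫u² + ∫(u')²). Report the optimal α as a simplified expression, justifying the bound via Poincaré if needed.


α = 1

Coercivity of a(·,·) on H^1_0(0, 1) means a(u, u) ≥ α ||u||_{H^1}² for every u ∈ H^1_0.
The interval has length L = 1, and Poincaré/coercivity depend only on L. Here a(u, u) = ∫(u')² + (8)·∫u².
Here c = 8 ≥ 1, so a(u,u) = ∫(u')² + c∫u² ≥ ∫(u')² + ∫u² = ||u||_{H^1}², i.e. α = 1 works. No larger α is possible: a(u,u) ≥ α||u||_{H^1}² means (1−α)∫(u')² ≥ (α−c)∫u², and for the modes u_n = sin(nπ(x−x₀)/L) (x₀ the left endpoint) one has ∫u_n²/∫(u_n')² = (L/(nπ))² → 0, so a(u_n,u_n)/||u_n||_{H^1}² → 1. Hence the optimal constant is α = 1.
Therefore α = 1.


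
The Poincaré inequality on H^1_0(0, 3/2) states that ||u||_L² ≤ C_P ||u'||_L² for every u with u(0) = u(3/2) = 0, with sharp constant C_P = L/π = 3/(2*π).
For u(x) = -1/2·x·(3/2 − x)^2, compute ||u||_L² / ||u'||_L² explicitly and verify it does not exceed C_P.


||u||_L² / ||u'||_L² = 3*sqrt(14)/28 < C_P = 3/(2*π).

u(x) = -1/2·x·(3/2 − x)^2, so u'(x) = -3*x^2/2 + 3*x - 9/8.
u(x) = -1/2·x·(3/2 − x)^2 vanishes at x = 0 and x = 3/2, so u ∈ H^1_0(0, 3/2). Differentiate via the product rule and integrate the resulting polynomials term by term.
  ∫_0^3/2 u² dx = ∫_0^3/2 (x^6/4 - 3*x^5/2 + 27*x^4/8 - 27*x^3/8 + 81*x^2/64) dx. Term by term:
    ∫_0^3/2 x^6/4 dx = 2187/3584;  ∫_0^3/2 -3*x^5/2 dx = -729/256;  ∫_0^3/2 27*x^4/8 dx = 6561/1280;
    ∫_0^3/2 -27*x^3/8 dx = -2187/512;  ∫_0^3/2 81*x^2/64 dx = 729/512.
  Sum: 2187/3584 − 729/256 + 6561/1280 − 2187/512 + 729/512 = 729/17920.
  ∫_0^3/2 (u')² dx = ∫_0^3/2 (9*x^4/4 - 9*x^3 + 99*x^2/8 - 27*x/4 + 81/64) dx. Term by term:
    ∫_0^3/2 9*x^4/4 dx = 2187/640;  ∫_0^3/2 -9*x^3 dx = -729/64;  ∫_0^3/2 99*x^2/8 dx = 891/64;
    ∫_0^3/2 -27*x/4 dx = -243/32;  ∫_0^3/2 81/64 dx = 243/128.
  Sum: 2187/640 − 729/64 + 891/64 − 243/32 + 243/128 = 81/320.
∫_0^3/2 u² dx = 729/17920, so ||u||_L² = 27*sqrt(70)/1120.
∫_0^3/2 (u')² dx = 81/320, so ||u'||_L² = 9*sqrt(5)/40.
Ratio ||u||_L² / ||u'||_L² = 3*sqrt(14)/28.
Sharp Poincaré constant on H^1_0(0, 3/2) is C_P = L/π = 3/(2*π), achieved by sin(2*π/3·x).
A polynomial bump cannot attain the sharp Poincaré constant (only the first sine eigenfunction does), so the ratio is strictly less than C_P, consistent with ||u||_L² ≤ C_P ||u'||_L².


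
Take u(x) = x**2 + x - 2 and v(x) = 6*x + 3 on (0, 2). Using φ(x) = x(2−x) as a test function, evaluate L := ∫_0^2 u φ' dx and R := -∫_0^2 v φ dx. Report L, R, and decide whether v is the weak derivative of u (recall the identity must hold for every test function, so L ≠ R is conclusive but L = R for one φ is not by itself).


LHS = -4, RHS = -12. No, v is not the weak derivative of u.

u(x) = x**2 + x - 2, classical derivative u'(x) = 2*x + 1.
φ(x) = x(2−x), so φ'(x) = 2 - 2*x.
Note φ(0) = φ(2) = 0, so the boundary term u·φ vanishes.
LHS = ∫_0^2 u(x) φ'(x) dx = ∫_0^2 (-2*x^3 + 6*x - 4) dx. Term by term:
  ∫_0^2 -2*x^3 dx = -8;  ∫_0^2 6*x dx = 12;  ∫_0^2 -4 dx = -8.
Sum: -8 + 12 − 8 = -4.
So LHS = -4.
∫_0^2 v(x) φ(x) dx = ∫_0^2 (-6*x^3 + 9*x^2 + 6*x) dx. Term by term:
  ∫_0^2 -6*x^3 dx = -24;  ∫_0^2 9*x^2 dx = 24;  ∫_0^2 6*x dx = 12.
Sum: -24 + 24 + 12 = 12.
So RHS = -∫_0^2 v(x) φ(x) dx = -12.
LHS − RHS = 8 ≠ 0, so the identity fails.
(For a valid weak derivative the identity must hold for EVERY test function, in particular this one. The failure shows v is NOT the weak derivative of u.)
Correct weak derivative would be u'(x) = 2*x + 1.
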